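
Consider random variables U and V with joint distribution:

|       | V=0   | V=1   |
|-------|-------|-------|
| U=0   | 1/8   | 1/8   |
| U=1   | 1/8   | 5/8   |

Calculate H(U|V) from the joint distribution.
Marginal P(V) (column sums):
  P(V=0) = 1/8 + 1/8 = 1/4
  P(V=1) = 1/8 + 5/8 = 3/4

H(U|V) = -Σ P(U,V)·log₂ P(U|V), where P(U|V) = P(U,V) / P(V)
  (U=0,V=0): P(U|V) = (1/8)/(1/4) = 1/2;  -(1/8)·log₂(1/2) = 0.1250
  (U=0,V=1): P(U|V) = (1/8)/(3/4) = 1/6;  -(1/8)·log₂(1/6) = 0.3231
  (U=1,V=0): P(U|V) = (1/8)/(1/4) = 1/2;  -(1/8)·log₂(1/2) = 0.1250
  (U=1,V=1): P(U|V) = (5/8)/(3/4) = 5/6;  -(5/8)·log₂(5/6) = 0.1644
H(U|V) = 0.1250 + 0.3231 + 0.1250 + 0.1644
  = 0.7375 bits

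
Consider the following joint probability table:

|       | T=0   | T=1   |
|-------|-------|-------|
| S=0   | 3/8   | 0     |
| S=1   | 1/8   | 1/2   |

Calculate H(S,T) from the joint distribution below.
H(S,T) = -Σ P(S,T) log₂ P(S,T), summed over the non-zero cells:
H(S,T) = -[(3/8)·log₂(3/8) + (1/8)·log₂(1/8) + (1/2)·log₂(1/2)]
  = 0.5306 + 0.3750 + 0.5000
  = 1.4056 bits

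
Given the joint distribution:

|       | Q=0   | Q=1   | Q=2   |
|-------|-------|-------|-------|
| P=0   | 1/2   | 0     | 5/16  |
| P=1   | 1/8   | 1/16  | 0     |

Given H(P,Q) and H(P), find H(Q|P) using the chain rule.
From the chain rule: H(P,Q) = H(P) + H(Q|P)
Therefore: H(Q|P) = H(P,Q) - H(P)

H(P,Q) = -[(1/2)·log₂(1/2) + (5/16)·log₂(5/16) + (1/8)·log₂(1/8) + (1/16)·log₂(1/16)]
  = 0.5000 + 0.5244 + 0.3750 + 0.2500
  = 1.6494 bits
Marginal P(P) (row sums):
  P(P=0) = 1/2 + 0 + 5/16 = 13/16
  P(P=1) = 1/8 + 1/16 + 0 = 3/16
H(P) = -[(13/16)·log₂(13/16) + (3/16)·log₂(3/16)]
  = 0.2434 + 0.4528
  = 0.6962 bits

H(Q|P) = 1.6494 - 0.6962 = 0.9532 bits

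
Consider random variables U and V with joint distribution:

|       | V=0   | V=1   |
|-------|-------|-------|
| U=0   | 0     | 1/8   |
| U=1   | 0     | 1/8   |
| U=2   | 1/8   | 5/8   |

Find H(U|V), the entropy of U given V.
Marginal P(V) (column sums):
  P(V=0) = 0 + 0 + 1/8 = 1/8
  P(V=1) = 1/8 + 1/8 + 5/8 = 7/8

H(U|V) = -Σ P(U,V)·log₂ P(U|V), where P(U|V) = P(U,V) / P(V)
  (cells with P(U,V) = 0 contribute 0)
  (U=0,V=1): P(U|V) = (1/8)/(7/8) = 1/7;  -(1/8)·log₂(1/7) = 0.3509
  (U=1,V=1): P(U|V) = (1/8)/(7/8) = 1/7;  -(1/8)·log₂(1/7) = 0.3509
  (U=2,V=0): P(U|V) = (1/8)/(1/8) = 1;  -(1/8)·log₂(1) = 0.0000
  (U=2,V=1): P(U|V) = (5/8)/(7/8) = 5/7;  -(5/8)·log₂(5/7) = 0.3034
H(U|V) = 0.3509 + 0.3509 + 0.0000 + 0.3034
  = 1.0052 bits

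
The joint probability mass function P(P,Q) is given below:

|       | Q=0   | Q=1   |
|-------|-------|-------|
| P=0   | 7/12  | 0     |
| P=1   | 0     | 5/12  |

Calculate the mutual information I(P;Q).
Marginal P(P) (row sums):
  P(P=0) = 7/12 + 0 = 7/12
  P(P=1) = 0 + 5/12 = 5/12
Marginal P(Q) (column sums):
  P(Q=0) = 7/12 + 0 = 7/12
  P(Q=1) = 0 + 5/12 = 5/12

H(P) = -[(7/12)·log₂(7/12) + (5/12)·log₂(5/12)]
  = 0.4536 + 0.5263
  = 0.9799 bits
H(Q) = -[(7/12)·log₂(7/12) + (5/12)·log₂(5/12)]
  = 0.4536 + 0.5263
  = 0.9799 bits
H(P,Q) = -[(7/12)·log₂(7/12) + (5/12)·log₂(5/12)]
  = 0.4536 + 0.5263
  = 0.9799 bits

I(P;Q) = H(P) + H(Q) - H(P,Q)
  = 0.9799 + 0.9799 - 0.9799
  = 0.9799 bits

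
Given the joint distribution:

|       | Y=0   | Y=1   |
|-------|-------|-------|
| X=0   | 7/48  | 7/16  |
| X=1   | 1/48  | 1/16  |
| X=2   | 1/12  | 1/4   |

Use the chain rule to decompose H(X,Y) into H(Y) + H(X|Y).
By the chain rule: H(X,Y) = H(Y) + H(X|Y)

Marginal P(Y) (column sums):
  P(Y=0) = 7/48 + 1/48 + 1/12 = 1/4
  P(Y=1) = 7/16 + 1/16 + 1/4 = 3/4
H(Y) = -[(1/4)·log₂(1/4) + (3/4)·log₂(3/4)]
  = 0.5000 + 0.3113
  = 0.8113 bits
H(X|Y) = -Σ P(X,Y)·log₂ P(X|Y), where P(X|Y) = P(X,Y) / P(Y)
  (X=0,Y=0): P(X|Y) = (7/48)/(1/4) = 7/12;  -(7/48)·log₂(7/12) = 0.1134
  (X=0,Y=1): P(X|Y) = (7/16)/(3/4) = 7/12;  -(7/16)·log₂(7/12) = 0.3402
  (X=1,Y=0): P(X|Y) = (1/48)/(1/4) = 1/12;  -(1/48)·log₂(1/12) = 0.0747
  (X=1,Y=1): P(X|Y) = (1/16)/(3/4) = 1/12;  -(1/16)·log₂(1/12) = 0.2241
  (X=2,Y=0): P(X|Y) = (1/12)/(1/4) = 1/3;  -(1/12)·log₂(1/3) = 0.1321
  (X=2,Y=1): P(X|Y) = (1/4)/(3/4) = 1/3;  -(1/4)·log₂(1/3) = 0.3962
H(X|Y) = 0.1134 + 0.3402 + 0.0747 + 0.2241 + 0.1321 + 0.3962
  = 1.2807 bits

H(X,Y) = H(Y) + H(X|Y) = 0.8113 + 1.2807 = 2.0920 bits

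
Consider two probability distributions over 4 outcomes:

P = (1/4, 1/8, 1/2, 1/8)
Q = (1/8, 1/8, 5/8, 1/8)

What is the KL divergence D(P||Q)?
D(P||Q) = Σ P(i) log₂(P(i)/Q(i))
  i=0: (1/4) × log₂((1/4)/(1/8)) = (1/4) × log₂(2) = 0.2500
  i=1: (1/8) × log₂((1/8)/(1/8)) = (1/8) × log₂(1) = 0.0000
  i=2: (1/2) × log₂((1/2)/(5/8)) = (1/2) × log₂(4/5) = -0.1610
  i=3: (1/8) × log₂((1/8)/(1/8)) = (1/8) × log₂(1) = 0.0000
D(P||Q) = 0.2500 + 0.0000 - 0.1610 + 0.0000
  = 0.0890 bits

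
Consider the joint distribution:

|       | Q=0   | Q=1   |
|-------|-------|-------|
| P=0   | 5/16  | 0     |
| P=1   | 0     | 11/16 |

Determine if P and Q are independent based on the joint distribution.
Marginal P(P) (row sums):
  P(P=0) = 5/16 + 0 = 5/16
  P(P=1) = 0 + 11/16 = 11/16
Marginal P(Q) (column sums):
  P(Q=0) = 5/16 + 0 = 5/16
  P(Q=1) = 0 + 11/16 = 11/16

P and Q are independent iff P(P=i,Q=j) = P(P=i)·P(Q=j) for every cell.
  P(P=0)·P(Q=0) = 5/16 × 5/16 = 25/256, but P(P=0,Q=0) = 5/16 ✗

No, P and Q are not independent. Quantitatively, I(P;Q) > 0:

H(P) = -[(5/16)·log₂(5/16) + (11/16)·log₂(11/16)]
  = 0.5244 + 0.3716
  = 0.8960 bits
H(Q) = -[(5/16)·log₂(5/16) + (11/16)·log₂(11/16)]
  = 0.5244 + 0.3716
  = 0.8960 bits
H(P,Q) = -[(5/16)·log₂(5/16) + (11/16)·log₂(11/16)]
  = 0.5244 + 0.3716
  = 0.8960 bits
I(P;Q) = H(P) + H(Q) - H(P,Q) = 0.8960 + 0.8960 - 0.8960 = 0.8960 bits > 0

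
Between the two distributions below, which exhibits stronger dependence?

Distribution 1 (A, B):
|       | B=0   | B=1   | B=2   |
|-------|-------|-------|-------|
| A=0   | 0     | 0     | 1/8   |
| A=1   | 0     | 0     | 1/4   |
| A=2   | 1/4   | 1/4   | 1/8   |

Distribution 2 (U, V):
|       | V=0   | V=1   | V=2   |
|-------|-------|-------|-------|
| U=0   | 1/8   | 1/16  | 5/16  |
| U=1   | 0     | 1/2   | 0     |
Distribution 1 (A, B):
Marginal P(A) (row sums):
  P(A=0) = 0 + 0 + 1/8 = 1/8
  P(A=1) = 0 + 0 + 1/4 = 1/4
  P(A=2) = 1/4 + 1/4 + 1/8 = 5/8
Marginal P(B) (column sums):
  P(B=0) = 0 + 0 + 1/4 = 1/4
  P(B=1) = 0 + 0 + 1/4 = 1/4
  P(B=2) = 1/8 + 1/4 + 1/8 = 1/2

H(A) = -[(1/8)·log₂(1/8) + (1/4)·log₂(1/4) + (5/8)·log₂(5/8)]
  = 0.3750 + 0.5000 + 0.4238
  = 1.2988 bits
H(B) = -[(1/4)·log₂(1/4) + (1/4)·log₂(1/4) + (1/2)·log₂(1/2)]
  = 0.5000 + 0.5000 + 0.5000
  = 1.5000 bits
H(A,B) = -[(1/8)·log₂(1/8) + (1/4)·log₂(1/4) + (1/4)·log₂(1/4) + (1/4)·log₂(1/4) + (1/8)·log₂(1/8)]
  = 0.3750 + 0.5000 + 0.5000 + 0.5000 + 0.3750
  = 2.2500 bits

I(A;B) = H(A) + H(B) - H(A,B)
  = 1.2988 + 1.5000 - 2.2500
  = 0.5488 bits

Distribution 2 (U, V):
Marginal P(U) (row sums):
  P(U=0) = 1/8 + 1/16 + 5/16 = 1/2
  P(U=1) = 0 + 1/2 + 0 = 1/2
Marginal P(V) (column sums):
  P(V=0) = 1/8 + 0 = 1/8
  P(V=1) = 1/16 + 1/2 = 9/16
  P(V=2) = 5/16 + 0 = 5/16

H(U) = -[(1/2)·log₂(1/2) + (1/2)·log₂(1/2)]
  = 0.5000 + 0.5000
  = 1.0000 bits
H(V) = -[(1/8)·log₂(1/8) + (9/16)·log₂(9/16) + (5/16)·log₂(5/16)]
  = 0.3750 + 0.4669 + 0.5244
  = 1.3663 bits
H(U,V) = -[(1/8)·log₂(1/8) + (1/16)·log₂(1/16) + (5/16)·log₂(5/16) + (1/2)·log₂(1/2)]
  = 0.3750 + 0.2500 + 0.5244 + 0.5000
  = 1.6494 bits

I(U;V) = H(U) + H(V) - H(U,V)
  = 1.0000 + 1.3663 - 1.6494
  = 0.7169 bits

I(U;V) = 0.7169 bits > I(A;B) = 0.5488 bits, so (U, V) has the higher mutual information (stronger dependence).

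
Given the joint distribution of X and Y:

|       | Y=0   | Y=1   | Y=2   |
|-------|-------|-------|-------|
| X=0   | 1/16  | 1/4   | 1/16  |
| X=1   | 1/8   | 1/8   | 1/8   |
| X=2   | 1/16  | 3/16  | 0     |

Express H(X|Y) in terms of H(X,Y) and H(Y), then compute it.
H(X|Y) = H(X,Y) - H(Y)

Marginal P(Y) (column sums):
  P(Y=0) = 1/16 + 1/8 + 1/16 = 1/4
  P(Y=1) = 1/4 + 1/8 + 3/16 = 9/16
  P(Y=2) = 1/16 + 1/8 + 0 = 3/16

H(X,Y) = -[(1/16)·log₂(1/16) + (1/4)·log₂(1/4) + (1/16)·log₂(1/16) + (1/8)·log₂(1/8) + (1/8)·log₂(1/8) + (1/8)·log₂(1/8) + (1/16)·log₂(1/16) + (3/16)·log₂(3/16)]
  = 0.2500 + 0.5000 + 0.2500 + 0.3750 + 0.3750 + 0.3750 + 0.2500 + 0.4528
  = 2.8278 bits
H(Y) = -[(1/4)·log₂(1/4) + (9/16)·log₂(9/16) + (3/16)·log₂(3/16)]
  = 0.5000 + 0.4669 + 0.4528
  = 1.4197 bits

H(X|Y) = 2.8278 - 1.4197 = 1.4081 bits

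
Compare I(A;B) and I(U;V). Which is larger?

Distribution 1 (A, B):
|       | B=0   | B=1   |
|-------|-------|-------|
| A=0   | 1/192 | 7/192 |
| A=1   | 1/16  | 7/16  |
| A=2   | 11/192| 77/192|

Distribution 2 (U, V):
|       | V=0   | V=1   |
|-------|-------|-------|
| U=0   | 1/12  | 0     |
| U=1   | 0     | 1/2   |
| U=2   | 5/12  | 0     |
Distribution 1 (A, B):
Marginal P(A) (row sums):
  P(A=0) = 1/192 + 7/192 = 1/24
  P(A=1) = 1/16 + 7/16 = 1/2
  P(A=2) = 11/192 + 77/192 = 11/24
Marginal P(B) (column sums):
  P(B=0) = 1/192 + 1/16 + 11/192 = 1/8
  P(B=1) = 7/192 + 7/16 + 77/192 = 7/8

H(A) = -[(1/24)·log₂(1/24) + (1/2)·log₂(1/2) + (11/24)·log₂(11/24)]
  = 0.1910 + 0.5000 + 0.5159
  = 1.2069 bits
H(B) = -[(1/8)·log₂(1/8) + (7/8)·log₂(7/8)]
  = 0.3750 + 0.1686
  = 0.5436 bits
H(A,B) = -[(1/192)·log₂(1/192) + (7/192)·log₂(7/192) + (1/16)·log₂(1/16) + (7/16)·log₂(7/16) + (11/192)·log₂(11/192) + (77/192)·log₂(77/192)]
  = 0.0395 + 0.1742 + 0.2500 + 0.5218 + 0.2364 + 0.5286
  = 1.7505 bits

I(A;B) = H(A) + H(B) - H(A,B)
  = 1.2069 + 0.5436 - 1.7505
  = 0.0000 bits

Distribution 2 (U, V):
Marginal P(U) (row sums):
  P(U=0) = 1/12 + 0 = 1/12
  P(U=1) = 0 + 1/2 = 1/2
  P(U=2) = 5/12 + 0 = 5/12
Marginal P(V) (column sums):
  P(V=0) = 1/12 + 0 + 5/12 = 1/2
  P(V=1) = 0 + 1/2 + 0 = 1/2

H(U) = -[(1/12)·log₂(1/12) + (1/2)·log₂(1/2) + (5/12)·log₂(5/12)]
  = 0.2987 + 0.5000 + 0.5263
  = 1.3250 bits
H(V) = -[(1/2)·log₂(1/2) + (1/2)·log₂(1/2)]
  = 0.5000 + 0.5000
  = 1.0000 bits
H(U,V) = -[(1/12)·log₂(1/12) + (1/2)·log₂(1/2) + (5/12)·log₂(5/12)]
  = 0.2987 + 0.5000 + 0.5263
  = 1.3250 bits

I(U;V) = H(U) + H(V) - H(U,V)
  = 1.3250 + 1.0000 - 1.3250
  = 1.0000 bits

I(U;V) = 1.0000 bits > I(A;B) = 0.0000 bits, so (U, V) has the higher mutual information (stronger dependence).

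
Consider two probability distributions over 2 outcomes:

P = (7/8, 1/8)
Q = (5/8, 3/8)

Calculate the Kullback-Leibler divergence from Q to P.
D(P||Q) = Σ P(i) log₂(P(i)/Q(i))
  i=0: (7/8) × log₂((7/8)/(5/8)) = (7/8) × log₂(7/5) = 0.4247
  i=1: (1/8) × log₂((1/8)/(3/8)) = (1/8) × log₂(1/3) = -0.1981
D(P||Q) = 0.4247 - 0.1981
  = 0.2266 bits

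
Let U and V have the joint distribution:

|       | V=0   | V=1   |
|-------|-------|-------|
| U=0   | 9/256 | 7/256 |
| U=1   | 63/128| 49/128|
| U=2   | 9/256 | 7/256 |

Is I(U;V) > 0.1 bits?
Marginal P(U) (row sums):
  P(U=0) = 9/256 + 7/256 = 1/16
  P(U=1) = 63/128 + 49/128 = 7/8
  P(U=2) = 9/256 + 7/256 = 1/16
Marginal P(V) (column sums):
  P(V=0) = 9/256 + 63/128 + 9/256 = 9/16
  P(V=1) = 7/256 + 49/128 + 7/256 = 7/16

H(U) = -[(1/16)·log₂(1/16) + (7/8)·log₂(7/8) + (1/16)·log₂(1/16)]
  = 0.2500 + 0.1686 + 0.2500
  = 0.6686 bits
H(V) = -[(9/16)·log₂(9/16) + (7/16)·log₂(7/16)]
  = 0.4669 + 0.5218
  = 0.9887 bits
H(U,V) = -[(9/256)·log₂(9/256) + (7/256)·log₂(7/256) + (63/128)·log₂(63/128) + (49/128)·log₂(49/128) + (9/256)·log₂(9/256) + (7/256)·log₂(7/256)]
  = 0.1698 + 0.1420 + 0.5034 + 0.5303 + 0.1698 + 0.1420
  = 1.6573 bits

I(U;V) = H(U) + H(V) - H(U,V)
  = 0.6686 + 0.9887 - 1.6573
  = 0.0000 bits

No. I(U;V) = 0.0000 bits, which is ≤ 0.1 bits.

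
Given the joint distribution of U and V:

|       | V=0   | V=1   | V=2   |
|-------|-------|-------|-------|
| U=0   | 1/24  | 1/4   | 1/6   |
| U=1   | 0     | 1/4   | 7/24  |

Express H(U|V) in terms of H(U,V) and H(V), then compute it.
H(U|V) = H(U,V) - H(V)

Marginal P(V) (column sums):
  P(V=0) = 1/24 + 0 = 1/24
  P(V=1) = 1/4 + 1/4 = 1/2
  P(V=2) = 1/6 + 7/24 = 11/24

H(U,V) = -[(1/24)·log₂(1/24) + (1/4)·log₂(1/4) + (1/6)·log₂(1/6) + (1/4)·log₂(1/4) + (7/24)·log₂(7/24)]
  = 0.1910 + 0.5000 + 0.4308 + 0.5000 + 0.5185
  = 2.1403 bits
H(V) = -[(1/24)·log₂(1/24) + (1/2)·log₂(1/2) + (11/24)·log₂(11/24)]
  = 0.1910 + 0.5000 + 0.5159
  = 1.2069 bits

H(U|V) = 2.1403 - 1.2069 = 0.9334 bits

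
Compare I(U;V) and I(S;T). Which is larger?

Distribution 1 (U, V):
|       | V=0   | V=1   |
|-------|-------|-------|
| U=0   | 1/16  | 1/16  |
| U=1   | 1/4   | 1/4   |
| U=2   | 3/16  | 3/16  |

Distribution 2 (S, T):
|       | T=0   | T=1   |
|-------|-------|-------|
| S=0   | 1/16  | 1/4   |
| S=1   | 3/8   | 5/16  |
Distribution 1 (U, V):
Marginal P(U) (row sums):
  P(U=0) = 1/16 + 1/16 = 1/8
  P(U=1) = 1/4 + 1/4 = 1/2
  P(U=2) = 3/16 + 3/16 = 3/8
Marginal P(V) (column sums):
  P(V=0) = 1/16 + 1/4 + 3/16 = 1/2
  P(V=1) = 1/16 + 1/4 + 3/16 = 1/2

H(U) = -[(1/8)·log₂(1/8) + (1/2)·log₂(1/2) + (3/8)·log₂(3/8)]
  = 0.3750 + 0.5000 + 0.5306
  = 1.4056 bits
H(V) = -[(1/2)·log₂(1/2) + (1/2)·log₂(1/2)]
  = 0.5000 + 0.5000
  = 1.0000 bits
H(U,V) = -[(1/16)·log₂(1/16) + (1/16)·log₂(1/16) + (1/4)·log₂(1/4) + (1/4)·log₂(1/4) + (3/16)·log₂(3/16) + (3/16)·log₂(3/16)]
  = 0.2500 + 0.2500 + 0.5000 + 0.5000 + 0.4528 + 0.4528
  = 2.4056 bits

I(U;V) = H(U) + H(V) - H(U,V)
  = 1.4056 + 1.0000 - 2.4056
  = 0.0000 bits

Distribution 2 (S, T):
Marginal P(S) (row sums):
  P(S=0) = 1/16 + 1/4 = 5/16
  P(S=1) = 3/8 + 5/16 = 11/16
Marginal P(T) (column sums):
  P(T=0) = 1/16 + 3/8 = 7/16
  P(T=1) = 1/4 + 5/16 = 9/16

H(S) = -[(5/16)·log₂(5/16) + (11/16)·log₂(11/16)]
  = 0.5244 + 0.3716
  = 0.8960 bits
H(T) = -[(7/16)·log₂(7/16) + (9/16)·log₂(9/16)]
  = 0.5218 + 0.4669
  = 0.9887 bits
H(S,T) = -[(1/16)·log₂(1/16) + (1/4)·log₂(1/4) + (3/8)·log₂(3/8) + (5/16)·log₂(5/16)]
  = 0.2500 + 0.5000 + 0.5306 + 0.5244
  = 1.8050 bits

I(S;T) = H(S) + H(T) - H(S,T)
  = 0.8960 + 0.9887 - 1.8050
  = 0.0797 bits

I(S;T) = 0.0797 bits > I(U;V) = 0.0000 bits, so (S, T) has the higher mutual information (stronger dependence).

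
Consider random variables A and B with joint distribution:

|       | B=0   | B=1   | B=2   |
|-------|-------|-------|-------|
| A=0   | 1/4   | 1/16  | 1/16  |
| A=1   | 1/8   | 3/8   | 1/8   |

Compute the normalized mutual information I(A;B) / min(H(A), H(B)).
Marginal P(A) (row sums):
  P(A=0) = 1/4 + 1/16 + 1/16 = 3/8
  P(A=1) = 1/8 + 3/8 + 1/8 = 5/8
Marginal P(B) (column sums):
  P(B=0) = 1/4 + 1/8 = 3/8
  P(B=1) = 1/16 + 3/8 = 7/16
  P(B=2) = 1/16 + 1/8 = 3/16

H(A) = -[(3/8)·log₂(3/8) + (5/8)·log₂(5/8)]
  = 0.5306 + 0.4238
  = 0.9544 bits
H(B) = -[(3/8)·log₂(3/8) + (7/16)·log₂(7/16) + (3/16)·log₂(3/16)]
  = 0.5306 + 0.5218 + 0.4528
  = 1.5052 bits
H(A,B) = -[(1/4)·log₂(1/4) + (1/16)·log₂(1/16) + (1/16)·log₂(1/16) + (1/8)·log₂(1/8) + (3/8)·log₂(3/8) + (1/8)·log₂(1/8)]
  = 0.5000 + 0.2500 + 0.2500 + 0.3750 + 0.5306 + 0.3750
  = 2.2806 bits

I(A;B) = H(A) + H(B) - H(A,B)
  = 0.9544 + 1.5052 - 2.2806
  = 0.1790 bits

min(H(A), H(B)) = min(0.9544, 1.5052) = 0.9544 bits
Normalized MI = 0.1790 / 0.9544 = 0.1876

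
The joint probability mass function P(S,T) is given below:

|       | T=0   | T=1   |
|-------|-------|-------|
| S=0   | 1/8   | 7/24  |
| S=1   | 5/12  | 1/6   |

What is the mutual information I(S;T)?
Marginal P(S) (row sums):
  P(S=0) = 1/8 + 7/24 = 5/12
  P(S=1) = 5/12 + 1/6 = 7/12
Marginal P(T) (column sums):
  P(T=0) = 1/8 + 5/12 = 13/24
  P(T=1) = 7/24 + 1/6 = 11/24

H(S) = -[(5/12)·log₂(5/12) + (7/12)·log₂(7/12)]
  = 0.5263 + 0.4536
  = 0.9799 bits
H(T) = -[(13/24)·log₂(13/24) + (11/24)·log₂(11/24)]
  = 0.4791 + 0.5159
  = 0.9950 bits
H(S,T) = -[(1/8)·log₂(1/8) + (7/24)·log₂(7/24) + (5/12)·log₂(5/12) + (1/6)·log₂(1/6)]
  = 0.3750 + 0.5185 + 0.5263 + 0.4308
  = 1.8506 bits

I(S;T) = H(S) + H(T) - H(S,T)
  = 0.9799 + 0.9950 - 1.8506
  = 0.1243 bits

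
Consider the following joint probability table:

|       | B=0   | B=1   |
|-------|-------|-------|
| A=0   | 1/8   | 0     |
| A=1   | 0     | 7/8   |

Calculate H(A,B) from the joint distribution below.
H(A,B) = -Σ P(A,B) log₂ P(A,B), summed over the non-zero cells:
H(A,B) = -[(1/8)·log₂(1/8) + (7/8)·log₂(7/8)]
  = 0.3750 + 0.1686
  = 0.5436 bits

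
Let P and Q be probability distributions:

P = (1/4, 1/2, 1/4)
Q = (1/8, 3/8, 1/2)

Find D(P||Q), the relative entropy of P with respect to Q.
D(P||Q) = Σ P(i) log₂(P(i)/Q(i))
  i=0: (1/4) × log₂((1/4)/(1/8)) = (1/4) × log₂(2) = 0.2500
  i=1: (1/2) × log₂((1/2)/(3/8)) = (1/2) × log₂(4/3) = 0.2075
  i=2: (1/4) × log₂((1/4)/(1/2)) = (1/4) × log₂(1/2) = -0.2500
D(P||Q) = 0.2500 + 0.2075 - 0.2500
  = 0.2075 bits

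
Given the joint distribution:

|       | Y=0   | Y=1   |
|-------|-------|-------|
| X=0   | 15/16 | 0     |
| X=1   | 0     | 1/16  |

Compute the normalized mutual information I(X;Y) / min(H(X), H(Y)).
Marginal P(X) (row sums):
  P(X=0) = 15/16 + 0 = 15/16
  P(X=1) = 0 + 1/16 = 1/16
Marginal P(Y) (column sums):
  P(Y=0) = 15/16 + 0 = 15/16
  P(Y=1) = 0 + 1/16 = 1/16

H(X) = -[(15/16)·log₂(15/16) + (1/16)·log₂(1/16)]
  = 0.0873 + 0.2500
  = 0.3373 bits
H(Y) = -[(15/16)·log₂(15/16) + (1/16)·log₂(1/16)]
  = 0.0873 + 0.2500
  = 0.3373 bits
H(X,Y) = -[(15/16)·log₂(15/16) + (1/16)·log₂(1/16)]
  = 0.0873 + 0.2500
  = 0.3373 bits

I(X;Y) = H(X) + H(Y) - H(X,Y)
  = 0.3373 + 0.3373 - 0.3373
  = 0.3373 bits

min(H(X), H(Y)) = min(0.3373, 0.3373) = 0.3373 bits
Normalized MI = 0.3373 / 0.3373 = 1.0000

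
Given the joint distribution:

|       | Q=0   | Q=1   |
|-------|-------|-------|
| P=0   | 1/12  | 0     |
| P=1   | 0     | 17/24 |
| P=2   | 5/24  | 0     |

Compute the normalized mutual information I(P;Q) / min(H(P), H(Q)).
Marginal P(P) (row sums):
  P(P=0) = 1/12 + 0 = 1/12
  P(P=1) = 0 + 17/24 = 17/24
  P(P=2) = 5/24 + 0 = 5/24
Marginal P(Q) (column sums):
  P(Q=0) = 1/12 + 0 + 5/24 = 7/24
  P(Q=1) = 0 + 17/24 + 0 = 17/24

H(P) = -[(1/12)·log₂(1/12) + (17/24)·log₂(17/24) + (5/24)·log₂(5/24)]
  = 0.2987 + 0.3524 + 0.4715
  = 1.1226 bits
H(Q) = -[(7/24)·log₂(7/24) + (17/24)·log₂(17/24)]
  = 0.5185 + 0.3524
  = 0.8709 bits
H(P,Q) = -[(1/12)·log₂(1/12) + (17/24)·log₂(17/24) + (5/24)·log₂(5/24)]
  = 0.2987 + 0.3524 + 0.4715
  = 1.1226 bits

I(P;Q) = H(P) + H(Q) - H(P,Q)
  = 1.1226 + 0.8709 - 1.1226
  = 0.8709 bits

min(H(P), H(Q)) = min(1.1226, 0.8709) = 0.8709 bits
Normalized MI = 0.8709 / 0.8709 = 1.0000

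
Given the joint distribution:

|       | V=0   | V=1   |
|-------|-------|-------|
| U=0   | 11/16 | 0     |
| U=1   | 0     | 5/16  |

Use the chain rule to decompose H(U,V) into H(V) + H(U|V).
By the chain rule: H(U,V) = H(V) + H(U|V)

Marginal P(V) (column sums):
  P(V=0) = 11/16 + 0 = 11/16
  P(V=1) = 0 + 5/16 = 5/16
H(V) = -[(11/16)·log₂(11/16) + (5/16)·log₂(5/16)]
  = 0.3716 + 0.5244
  = 0.8960 bits
H(U|V) = -Σ P(U,V)·log₂ P(U|V), where P(U|V) = P(U,V) / P(V)
  (cells with P(U,V) = 0 contribute 0)
  (U=0,V=0): P(U|V) = (11/16)/(11/16) = 1;  -(11/16)·log₂(1) = 0.0000
  (U=1,V=1): P(U|V) = (5/16)/(5/16) = 1;  -(5/16)·log₂(1) = 0.0000
H(U|V) = 0.0000 + 0.0000
  = 0.0000 bits

H(U,V) = H(V) + H(U|V) = 0.8960 + 0.0000 = 0.8960 bits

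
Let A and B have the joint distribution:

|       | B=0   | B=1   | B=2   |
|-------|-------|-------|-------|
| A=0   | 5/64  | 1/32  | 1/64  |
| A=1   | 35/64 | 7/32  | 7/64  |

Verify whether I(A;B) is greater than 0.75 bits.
Marginal P(A) (row sums):
  P(A=0) = 5/64 + 1/32 + 1/64 = 1/8
  P(A=1) = 35/64 + 7/32 + 7/64 = 7/8
Marginal P(B) (column sums):
  P(B=0) = 5/64 + 35/64 = 5/8
  P(B=1) = 1/32 + 7/32 = 1/4
  P(B=2) = 1/64 + 7/64 = 1/8

H(A) = -[(1/8)·log₂(1/8) + (7/8)·log₂(7/8)]
  = 0.3750 + 0.1686
  = 0.5436 bits
H(B) = -[(5/8)·log₂(5/8) + (1/4)·log₂(1/4) + (1/8)·log₂(1/8)]
  = 0.4238 + 0.5000 + 0.3750
  = 1.2988 bits
H(A,B) = -[(5/64)·log₂(5/64) + (1/32)·log₂(1/32) + (1/64)·log₂(1/64) + (35/64)·log₂(35/64) + (7/32)·log₂(7/32) + (7/64)·log₂(7/64)]
  = 0.2873 + 0.1563 + 0.0938 + 0.4762 + 0.4796 + 0.3492
  = 1.8424 bits

I(A;B) = H(A) + H(B) - H(A,B)
  = 0.5436 + 1.2988 - 1.8424
  = 0.0000 bits

No. I(A;B) = 0.0000 bits, which is ≤ 0.75 bits.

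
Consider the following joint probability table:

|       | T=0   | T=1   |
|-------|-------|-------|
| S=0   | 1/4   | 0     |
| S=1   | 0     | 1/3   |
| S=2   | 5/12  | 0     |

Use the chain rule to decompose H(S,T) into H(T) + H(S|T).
By the chain rule: H(S,T) = H(T) + H(S|T)

Marginal P(T) (column sums):
  P(T=0) = 1/4 + 0 + 5/12 = 2/3
  P(T=1) = 0 + 1/3 + 0 = 1/3
H(T) = -[(2/3)·log₂(2/3) + (1/3)·log₂(1/3)]
  = 0.3900 + 0.5283
  = 0.9183 bits
H(S|T) = -Σ P(S,T)·log₂ P(S|T), where P(S|T) = P(S,T) / P(T)
  (cells with P(S,T) = 0 contribute 0)
  (S=0,T=0): P(S|T) = (1/4)/(2/3) = 3/8;  -(1/4)·log₂(3/8) = 0.3538
  (S=1,T=1): P(S|T) = (1/3)/(1/3) = 1;  -(1/3)·log₂(1) = 0.0000
  (S=2,T=0): P(S|T) = (5/12)/(2/3) = 5/8;  -(5/12)·log₂(5/8) = 0.2825
H(S|T) = 0.3538 + 0.0000 + 0.2825
  = 0.6363 bits

H(S,T) = H(T) + H(S|T) = 0.9183 + 0.6363 = 1.5546 bits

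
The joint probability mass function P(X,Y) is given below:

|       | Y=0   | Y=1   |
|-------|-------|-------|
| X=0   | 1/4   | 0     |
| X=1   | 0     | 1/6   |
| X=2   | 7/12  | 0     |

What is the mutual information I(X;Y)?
Marginal P(X) (row sums):
  P(X=0) = 1/4 + 0 = 1/4
  P(X=1) = 0 + 1/6 = 1/6
  P(X=2) = 7/12 + 0 = 7/12
Marginal P(Y) (column sums):
  P(Y=0) = 1/4 + 0 + 7/12 = 5/6
  P(Y=1) = 0 + 1/6 + 0 = 1/6

H(X) = -[(1/4)·log₂(1/4) + (1/6)·log₂(1/6) + (7/12)·log₂(7/12)]
  = 0.5000 + 0.4308 + 0.4536
  = 1.3844 bits
H(Y) = -[(5/6)·log₂(5/6) + (1/6)·log₂(1/6)]
  = 0.2192 + 0.4308
  = 0.6500 bits
H(X,Y) = -[(1/4)·log₂(1/4) + (1/6)·log₂(1/6) + (7/12)·log₂(7/12)]
  = 0.5000 + 0.4308 + 0.4536
  = 1.3844 bits

I(X;Y) = H(X) + H(Y) - H(X,Y)
  = 1.3844 + 0.6500 - 1.3844
  = 0.6500 bits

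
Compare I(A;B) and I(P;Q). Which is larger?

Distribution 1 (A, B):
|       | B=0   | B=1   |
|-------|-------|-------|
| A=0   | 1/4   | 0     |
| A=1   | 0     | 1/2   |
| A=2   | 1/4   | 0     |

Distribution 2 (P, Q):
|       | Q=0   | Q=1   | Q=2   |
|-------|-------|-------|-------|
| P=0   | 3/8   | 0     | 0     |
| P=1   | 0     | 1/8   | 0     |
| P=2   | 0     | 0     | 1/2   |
Distribution 1 (A, B):
Marginal P(A) (row sums):
  P(A=0) = 1/4 + 0 = 1/4
  P(A=1) = 0 + 1/2 = 1/2
  P(A=2) = 1/4 + 0 = 1/4
Marginal P(B) (column sums):
  P(B=0) = 1/4 + 0 + 1/4 = 1/2
  P(B=1) = 0 + 1/2 + 0 = 1/2

H(A) = -[(1/4)·log₂(1/4) + (1/2)·log₂(1/2) + (1/4)·log₂(1/4)]
  = 0.5000 + 0.5000 + 0.5000
  = 1.5000 bits
H(B) = -[(1/2)·log₂(1/2) + (1/2)·log₂(1/2)]
  = 0.5000 + 0.5000
  = 1.0000 bits
H(A,B) = -[(1/4)·log₂(1/4) + (1/2)·log₂(1/2) + (1/4)·log₂(1/4)]
  = 0.5000 + 0.5000 + 0.5000
  = 1.5000 bits

I(A;B) = H(A) + H(B) - H(A,B)
  = 1.5000 + 1.0000 - 1.5000
  = 1.0000 bits

Distribution 2 (P, Q):
Marginal P(P) (row sums):
  P(P=0) = 3/8 + 0 + 0 = 3/8
  P(P=1) = 0 + 1/8 + 0 = 1/8
  P(P=2) = 0 + 0 + 1/2 = 1/2
Marginal P(Q) (column sums):
  P(Q=0) = 3/8 + 0 + 0 = 3/8
  P(Q=1) = 0 + 1/8 + 0 = 1/8
  P(Q=2) = 0 + 0 + 1/2 = 1/2

H(P) = -[(3/8)·log₂(3/8) + (1/8)·log₂(1/8) + (1/2)·log₂(1/2)]
  = 0.5306 + 0.3750 + 0.5000
  = 1.4056 bits
H(Q) = -[(3/8)·log₂(3/8) + (1/8)·log₂(1/8) + (1/2)·log₂(1/2)]
  = 0.5306 + 0.3750 + 0.5000
  = 1.4056 bits
H(P,Q) = -[(3/8)·log₂(3/8) + (1/8)·log₂(1/8) + (1/2)·log₂(1/2)]
  = 0.5306 + 0.3750 + 0.5000
  = 1.4056 bits

I(P;Q) = H(P) + H(Q) - H(P,Q)
  = 1.4056 + 1.4056 - 1.4056
  = 1.4056 bits

I(P;Q) = 1.4056 bits > I(A;B) = 1.0000 bits, so (P, Q) has the higher mutual information (stronger dependence).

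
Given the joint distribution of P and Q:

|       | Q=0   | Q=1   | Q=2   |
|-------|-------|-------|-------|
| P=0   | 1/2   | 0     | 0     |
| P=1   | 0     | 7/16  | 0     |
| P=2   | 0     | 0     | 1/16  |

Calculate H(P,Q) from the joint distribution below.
H(P,Q) = -Σ P(P,Q) log₂ P(P,Q), summed over the non-zero cells:
H(P,Q) = -[(1/2)·log₂(1/2) + (7/16)·log₂(7/16) + (1/16)·log₂(1/16)]
  = 0.5000 + 0.5218 + 0.2500
  = 1.2718 bits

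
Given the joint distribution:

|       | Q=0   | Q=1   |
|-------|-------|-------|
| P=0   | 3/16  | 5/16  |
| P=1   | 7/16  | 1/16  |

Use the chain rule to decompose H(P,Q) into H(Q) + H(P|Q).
By the chain rule: H(P,Q) = H(Q) + H(P|Q)

Marginal P(Q) (column sums):
  P(Q=0) = 3/16 + 7/16 = 5/8
  P(Q=1) = 5/16 + 1/16 = 3/8
H(Q) = -[(5/8)·log₂(5/8) + (3/8)·log₂(3/8)]
  = 0.4238 + 0.5306
  = 0.9544 bits
H(P|Q) = -Σ P(P,Q)·log₂ P(P|Q), where P(P|Q) = P(P,Q) / P(Q)
  (P=0,Q=0): P(P|Q) = (3/16)/(5/8) = 3/10;  -(3/16)·log₂(3/10) = 0.3257
  (P=0,Q=1): P(P|Q) = (5/16)/(3/8) = 5/6;  -(5/16)·log₂(5/6) = 0.0822
  (P=1,Q=0): P(P|Q) = (7/16)/(5/8) = 7/10;  -(7/16)·log₂(7/10) = 0.2251
  (P=1,Q=1): P(P|Q) = (1/16)/(3/8) = 1/6;  -(1/16)·log₂(1/6) = 0.1616
H(P|Q) = 0.3257 + 0.0822 + 0.2251 + 0.1616
  = 0.7946 bits

H(P,Q) = H(Q) + H(P|Q) = 0.9544 + 0.7946 = 1.7490 bits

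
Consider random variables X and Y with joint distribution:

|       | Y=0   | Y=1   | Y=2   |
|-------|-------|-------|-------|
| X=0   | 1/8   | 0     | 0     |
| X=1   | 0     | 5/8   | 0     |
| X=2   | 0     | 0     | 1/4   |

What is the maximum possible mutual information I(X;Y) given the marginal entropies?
The upper bound on mutual information is I(X;Y) ≤ min(H(X), H(Y)).

Marginal P(X) (row sums):
  P(X=0) = 1/8 + 0 + 0 = 1/8
  P(X=1) = 0 + 5/8 + 0 = 5/8
  P(X=2) = 0 + 0 + 1/4 = 1/4
Marginal P(Y) (column sums):
  P(Y=0) = 1/8 + 0 + 0 = 1/8
  P(Y=1) = 0 + 5/8 + 0 = 5/8
  P(Y=2) = 0 + 0 + 1/4 = 1/4

H(X) = -[(1/8)·log₂(1/8) + (5/8)·log₂(5/8) + (1/4)·log₂(1/4)]
  = 0.3750 + 0.4238 + 0.5000
  = 1.2988 bits
H(Y) = -[(1/8)·log₂(1/8) + (5/8)·log₂(5/8) + (1/4)·log₂(1/4)]
  = 0.3750 + 0.4238 + 0.5000
  = 1.2988 bits

Maximum possible I(X;Y) = min(1.2988, 1.2988) = 1.2988 bits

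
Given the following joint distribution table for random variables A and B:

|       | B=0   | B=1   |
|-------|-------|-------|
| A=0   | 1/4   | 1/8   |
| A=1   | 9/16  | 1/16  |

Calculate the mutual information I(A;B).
Marginal P(A) (row sums):
  P(A=0) = 1/4 + 1/8 = 3/8
  P(A=1) = 9/16 + 1/16 = 5/8
Marginal P(B) (column sums):
  P(B=0) = 1/4 + 9/16 = 13/16
  P(B=1) = 1/8 + 1/16 = 3/16

H(A) = -[(3/8)·log₂(3/8) + (5/8)·log₂(5/8)]
  = 0.5306 + 0.4238
  = 0.9544 bits
H(B) = -[(13/16)·log₂(13/16) + (3/16)·log₂(3/16)]
  = 0.2434 + 0.4528
  = 0.6962 bits
H(A,B) = -[(1/4)·log₂(1/4) + (1/8)·log₂(1/8) + (9/16)·log₂(9/16) + (1/16)·log₂(1/16)]
  = 0.5000 + 0.3750 + 0.4669 + 0.2500
  = 1.5919 bits

I(A;B) = H(A) + H(B) - H(A,B)
  = 0.9544 + 0.6962 - 1.5919
  = 0.0587 bits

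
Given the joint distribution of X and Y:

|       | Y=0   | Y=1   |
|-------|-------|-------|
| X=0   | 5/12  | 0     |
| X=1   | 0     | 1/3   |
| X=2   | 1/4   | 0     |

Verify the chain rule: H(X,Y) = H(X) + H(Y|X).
Left side:
H(X,Y) = -[(5/12)·log₂(5/12) + (1/3)·log₂(1/3) + (1/4)·log₂(1/4)]
  = 0.5263 + 0.5283 + 0.5000
  = 1.5546 bits

Right side:
Marginal P(X) (row sums):
  P(X=0) = 5/12 + 0 = 5/12
  P(X=1) = 0 + 1/3 = 1/3
  P(X=2) = 1/4 + 0 = 1/4
H(X) = -[(5/12)·log₂(5/12) + (1/3)·log₂(1/3) + (1/4)·log₂(1/4)]
  = 0.5263 + 0.5283 + 0.5000
  = 1.5546 bits
H(Y|X) = -Σ P(X,Y)·log₂ P(Y|X), where P(Y|X) = P(X,Y) / P(X)
  (cells with P(X,Y) = 0 contribute 0)
  (X=0,Y=0): P(Y|X) = (5/12)/(5/12) = 1;  -(5/12)·log₂(1) = 0.0000
  (X=1,Y=1): P(Y|X) = (1/3)/(1/3) = 1;  -(1/3)·log₂(1) = 0.0000
  (X=2,Y=0): P(Y|X) = (1/4)/(1/4) = 1;  -(1/4)·log₂(1) = 0.0000
H(Y|X) = 0.0000 + 0.0000 + 0.0000
  = 0.0000 bits
H(X) + H(Y|X) = 1.5546 + 0.0000 = 1.5546 bits

Both sides equal 1.5546 bits, so the chain rule holds ✓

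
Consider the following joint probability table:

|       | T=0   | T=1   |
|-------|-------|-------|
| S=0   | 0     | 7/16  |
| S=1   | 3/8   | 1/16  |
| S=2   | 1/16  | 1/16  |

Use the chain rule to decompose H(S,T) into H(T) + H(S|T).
By the chain rule: H(S,T) = H(T) + H(S|T)

Marginal P(T) (column sums):
  P(T=0) = 0 + 3/8 + 1/16 = 7/16
  P(T=1) = 7/16 + 1/16 + 1/16 = 9/16
H(T) = -[(7/16)·log₂(7/16) + (9/16)·log₂(9/16)]
  = 0.5218 + 0.4669
  = 0.9887 bits
H(S|T) = -Σ P(S,T)·log₂ P(S|T), where P(S|T) = P(S,T) / P(T)
  (cells with P(S,T) = 0 contribute 0)
  (S=0,T=1): P(S|T) = (7/16)/(9/16) = 7/9;  -(7/16)·log₂(7/9) = 0.1586
  (S=1,T=0): P(S|T) = (3/8)/(7/16) = 6/7;  -(3/8)·log₂(6/7) = 0.0834
  (S=1,T=1): P(S|T) = (1/16)/(9/16) = 1/9;  -(1/16)·log₂(1/9) = 0.1981
  (S=2,T=0): P(S|T) = (1/16)/(7/16) = 1/7;  -(1/16)·log₂(1/7) = 0.1755
  (S=2,T=1): P(S|T) = (1/16)/(9/16) = 1/9;  -(1/16)·log₂(1/9) = 0.1981
H(S|T) = 0.1586 + 0.0834 + 0.1981 + 0.1755 + 0.1981
  = 0.8137 bits

H(S,T) = H(T) + H(S|T) = 0.9887 + 0.8137 = 1.8024 bits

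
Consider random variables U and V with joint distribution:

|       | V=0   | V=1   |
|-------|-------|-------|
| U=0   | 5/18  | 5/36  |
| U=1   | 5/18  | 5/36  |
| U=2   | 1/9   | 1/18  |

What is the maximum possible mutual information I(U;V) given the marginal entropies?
The upper bound on mutual information is I(U;V) ≤ min(H(U), H(V)).

Marginal P(U) (row sums):
  P(U=0) = 5/18 + 5/36 = 5/12
  P(U=1) = 5/18 + 5/36 = 5/12
  P(U=2) = 1/9 + 1/18 = 1/6
Marginal P(V) (column sums):
  P(V=0) = 5/18 + 5/18 + 1/9 = 2/3
  P(V=1) = 5/36 + 5/36 + 1/18 = 1/3

H(U) = -[(5/12)·log₂(5/12) + (5/12)·log₂(5/12) + (1/6)·log₂(1/6)]
  = 0.5263 + 0.5263 + 0.4308
  = 1.4834 bits
H(V) = -[(2/3)·log₂(2/3) + (1/3)·log₂(1/3)]
  = 0.3900 + 0.5283
  = 0.9183 bits

Maximum possible I(U;V) = min(1.4834, 0.9183) = 0.9183 bits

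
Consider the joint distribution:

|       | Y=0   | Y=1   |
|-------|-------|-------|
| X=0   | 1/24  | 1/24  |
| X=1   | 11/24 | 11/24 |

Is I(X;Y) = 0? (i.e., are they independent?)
Marginal P(X) (row sums):
  P(X=0) = 1/24 + 1/24 = 1/12
  P(X=1) = 11/24 + 11/24 = 11/12
Marginal P(Y) (column sums):
  P(Y=0) = 1/24 + 11/24 = 1/2
  P(Y=1) = 1/24 + 11/24 = 1/2

X and Y are independent iff P(X=i,Y=j) = P(X=i)·P(Y=j) for every cell.
  P(X=0)·P(Y=0) = 1/12 × 1/2 = 1/24 = P(X=0,Y=0) ✓
  P(X=0)·P(Y=1) = 1/12 × 1/2 = 1/24 = P(X=0,Y=1) ✓
  P(X=1)·P(Y=0) = 11/12 × 1/2 = 11/24 = P(X=1,Y=0) ✓
  P(X=1)·P(Y=1) = 11/12 × 1/2 = 11/24 = P(X=1,Y=1) ✓

Yes, X and Y are independent: every cell factors, so I(X;Y) = 0 bits.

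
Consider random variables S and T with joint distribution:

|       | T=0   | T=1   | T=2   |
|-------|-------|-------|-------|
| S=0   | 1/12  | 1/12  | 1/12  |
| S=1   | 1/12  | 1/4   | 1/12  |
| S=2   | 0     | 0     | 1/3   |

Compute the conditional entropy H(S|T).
Marginal P(T) (column sums):
  P(T=0) = 1/12 + 1/12 + 0 = 1/6
  P(T=1) = 1/12 + 1/4 + 0 = 1/3
  P(T=2) = 1/12 + 1/12 + 1/3 = 1/2

H(S|T) = -Σ P(S,T)·log₂ P(S|T), where P(S|T) = P(S,T) / P(T)
  (cells with P(S,T) = 0 contribute 0)
  (S=0,T=0): P(S|T) = (1/12)/(1/6) = 1/2;  -(1/12)·log₂(1/2) = 0.0833
  (S=0,T=1): P(S|T) = (1/12)/(1/3) = 1/4;  -(1/12)·log₂(1/4) = 0.1667
  (S=0,T=2): P(S|T) = (1/12)/(1/2) = 1/6;  -(1/12)·log₂(1/6) = 0.2154
  (S=1,T=0): P(S|T) = (1/12)/(1/6) = 1/2;  -(1/12)·log₂(1/2) = 0.0833
  (S=1,T=1): P(S|T) = (1/4)/(1/3) = 3/4;  -(1/4)·log₂(3/4) = 0.1038
  (S=1,T=2): P(S|T) = (1/12)/(1/2) = 1/6;  -(1/12)·log₂(1/6) = 0.2154
  (S=2,T=2): P(S|T) = (1/3)/(1/2) = 2/3;  -(1/3)·log₂(2/3) = 0.1950
H(S|T) = 0.0833 + 0.1667 + 0.2154 + 0.0833 + 0.1038 + 0.2154 + 0.1950
  = 1.0629 bits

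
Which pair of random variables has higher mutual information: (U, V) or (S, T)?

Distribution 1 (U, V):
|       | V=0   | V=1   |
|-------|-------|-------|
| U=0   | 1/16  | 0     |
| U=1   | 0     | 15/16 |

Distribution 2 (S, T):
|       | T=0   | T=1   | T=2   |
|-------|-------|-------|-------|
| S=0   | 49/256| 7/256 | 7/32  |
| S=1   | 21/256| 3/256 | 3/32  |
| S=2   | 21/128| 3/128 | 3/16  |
Distribution 1 (U, V):
Marginal P(U) (row sums):
  P(U=0) = 1/16 + 0 = 1/16
  P(U=1) = 0 + 15/16 = 15/16
Marginal P(V) (column sums):
  P(V=0) = 1/16 + 0 = 1/16
  P(V=1) = 0 + 15/16 = 15/16

H(U) = -[(1/16)·log₂(1/16) + (15/16)·log₂(15/16)]
  = 0.2500 + 0.0873
  = 0.3373 bits
H(V) = -[(1/16)·log₂(1/16) + (15/16)·log₂(15/16)]
  = 0.2500 + 0.0873
  = 0.3373 bits
H(U,V) = -[(1/16)·log₂(1/16) + (15/16)·log₂(15/16)]
  = 0.2500 + 0.0873
  = 0.3373 bits

I(U;V) = H(U) + H(V) - H(U,V)
  = 0.3373 + 0.3373 - 0.3373
  = 0.3373 bits

Distribution 2 (S, T):
Marginal P(S) (row sums):
  P(S=0) = 49/256 + 7/256 + 7/32 = 7/16
  P(S=1) = 21/256 + 3/256 + 3/32 = 3/16
  P(S=2) = 21/128 + 3/128 + 3/16 = 3/8
Marginal P(T) (column sums):
  P(T=0) = 49/256 + 21/256 + 21/128 = 7/16
  P(T=1) = 7/256 + 3/256 + 3/128 = 1/16
  P(T=2) = 7/32 + 3/32 + 3/16 = 1/2

H(S) = -[(7/16)·log₂(7/16) + (3/16)·log₂(3/16) + (3/8)·log₂(3/8)]
  = 0.5218 + 0.4528 + 0.5306
  = 1.5052 bits
H(T) = -[(7/16)·log₂(7/16) + (1/16)·log₂(1/16) + (1/2)·log₂(1/2)]
  = 0.5218 + 0.2500 + 0.5000
  = 1.2718 bits
H(S,T) = -[(49/256)·log₂(49/256) + (7/256)·log₂(7/256) + (7/32)·log₂(7/32) + (21/256)·log₂(21/256) + (3/256)·log₂(3/256) + (3/32)·log₂(3/32) + (21/128)·log₂(21/128) + (3/128)·log₂(3/128) + (3/16)·log₂(3/16)]
  = 0.4566 + 0.1420 + 0.4796 + 0.2959 + 0.0752 + 0.3202 + 0.4278 + 0.1269 + 0.4528
  = 2.7770 bits

I(S;T) = H(S) + H(T) - H(S,T)
  = 1.5052 + 1.2718 - 2.7770
  = 0.0000 bits

I(U;V) = 0.3373 bits > I(S;T) = 0.0000 bits, so (U, V) has the higher mutual information (stronger dependence).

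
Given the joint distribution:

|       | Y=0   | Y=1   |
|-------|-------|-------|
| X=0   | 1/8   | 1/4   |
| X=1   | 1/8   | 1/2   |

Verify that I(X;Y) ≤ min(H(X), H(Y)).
Marginal P(X) (row sums):
  P(X=0) = 1/8 + 1/4 = 3/8
  P(X=1) = 1/8 + 1/2 = 5/8
Marginal P(Y) (column sums):
  P(Y=0) = 1/8 + 1/8 = 1/4
  P(Y=1) = 1/4 + 1/2 = 3/4

H(X) = -[(3/8)·log₂(3/8) + (5/8)·log₂(5/8)]
  = 0.5306 + 0.4238
  = 0.9544 bits
H(Y) = -[(1/4)·log₂(1/4) + (3/4)·log₂(3/4)]
  = 0.5000 + 0.3113
  = 0.8113 bits
H(X,Y) = -[(1/8)·log₂(1/8) + (1/4)·log₂(1/4) + (1/8)·log₂(1/8) + (1/2)·log₂(1/2)]
  = 0.3750 + 0.5000 + 0.3750 + 0.5000
  = 1.7500 bits

I(X;Y) = H(X) + H(Y) - H(X,Y)
  = 0.9544 + 0.8113 - 1.7500
  = 0.0157 bits

min(H(X), H(Y)) = min(0.9544, 0.8113) = 0.8113 bits
Since 0.0157 ≤ 0.8113, the bound is satisfied ✓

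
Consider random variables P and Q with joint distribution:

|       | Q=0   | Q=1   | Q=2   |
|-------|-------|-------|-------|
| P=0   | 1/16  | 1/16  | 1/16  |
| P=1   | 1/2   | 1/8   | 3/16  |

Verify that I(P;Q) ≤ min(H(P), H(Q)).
Marginal P(P) (row sums):
  P(P=0) = 1/16 + 1/16 + 1/16 = 3/16
  P(P=1) = 1/2 + 1/8 + 3/16 = 13/16
Marginal P(Q) (column sums):
  P(Q=0) = 1/16 + 1/2 = 9/16
  P(Q=1) = 1/16 + 1/8 = 3/16
  P(Q=2) = 1/16 + 3/16 = 1/4

H(P) = -[(3/16)·log₂(3/16) + (13/16)·log₂(13/16)]
  = 0.4528 + 0.2434
  = 0.6962 bits
H(Q) = -[(9/16)·log₂(9/16) + (3/16)·log₂(3/16) + (1/4)·log₂(1/4)]
  = 0.4669 + 0.4528 + 0.5000
  = 1.4197 bits
H(P,Q) = -[(1/16)·log₂(1/16) + (1/16)·log₂(1/16) + (1/16)·log₂(1/16) + (1/2)·log₂(1/2) + (1/8)·log₂(1/8) + (3/16)·log₂(3/16)]
  = 0.2500 + 0.2500 + 0.2500 + 0.5000 + 0.3750 + 0.4528
  = 2.0778 bits

I(P;Q) = H(P) + H(Q) - H(P,Q)
  = 0.6962 + 1.4197 - 2.0778
  = 0.0381 bits

min(H(P), H(Q)) = min(0.6962, 1.4197) = 0.6962 bits
Since 0.0381 ≤ 0.6962, the bound is satisfied ✓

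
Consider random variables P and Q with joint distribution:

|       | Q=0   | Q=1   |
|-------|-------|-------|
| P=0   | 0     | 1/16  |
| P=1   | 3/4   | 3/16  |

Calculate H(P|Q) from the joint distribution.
Marginal P(Q) (column sums):
  P(Q=0) = 0 + 3/4 = 3/4
  P(Q=1) = 1/16 + 3/16 = 1/4

H(P|Q) = -Σ P(P,Q)·log₂ P(P|Q), where P(P|Q) = P(P,Q) / P(Q)
  (cells with P(P,Q) = 0 contribute 0)
  (P=0,Q=1): P(P|Q) = (1/16)/(1/4) = 1/4;  -(1/16)·log₂(1/4) = 0.1250
  (P=1,Q=0): P(P|Q) = (3/4)/(3/4) = 1;  -(3/4)·log₂(1) = 0.0000
  (P=1,Q=1): P(P|Q) = (3/16)/(1/4) = 3/4;  -(3/16)·log₂(3/4) = 0.0778
H(P|Q) = 0.1250 + 0.0000 + 0.0778
  = 0.2028 bits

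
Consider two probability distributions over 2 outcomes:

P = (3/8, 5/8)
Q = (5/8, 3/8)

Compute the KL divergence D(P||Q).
D(P||Q) = Σ P(i) log₂(P(i)/Q(i))
  i=0: (3/8) × log₂((3/8)/(5/8)) = (3/8) × log₂(3/5) = -0.2764
  i=1: (5/8) × log₂((5/8)/(3/8)) = (5/8) × log₂(5/3) = 0.4606
D(P||Q) = -0.2764 + 0.4606
  = 0.1842 bits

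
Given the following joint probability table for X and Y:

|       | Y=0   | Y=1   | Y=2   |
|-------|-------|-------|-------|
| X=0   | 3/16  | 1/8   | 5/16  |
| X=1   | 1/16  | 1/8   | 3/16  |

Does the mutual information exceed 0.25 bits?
Marginal P(X) (row sums):
  P(X=0) = 3/16 + 1/8 + 5/16 = 5/8
  P(X=1) = 1/16 + 1/8 + 3/16 = 3/8
Marginal P(Y) (column sums):
  P(Y=0) = 3/16 + 1/16 = 1/4
  P(Y=1) = 1/8 + 1/8 = 1/4
  P(Y=2) = 5/16 + 3/16 = 1/2

H(X) = -[(5/8)·log₂(5/8) + (3/8)·log₂(3/8)]
  = 0.4238 + 0.5306
  = 0.9544 bits
H(Y) = -[(1/4)·log₂(1/4) + (1/4)·log₂(1/4) + (1/2)·log₂(1/2)]
  = 0.5000 + 0.5000 + 0.5000
  = 1.5000 bits
H(X,Y) = -[(3/16)·log₂(3/16) + (1/8)·log₂(1/8) + (5/16)·log₂(5/16) + (1/16)·log₂(1/16) + (1/8)·log₂(1/8) + (3/16)·log₂(3/16)]
  = 0.4528 + 0.3750 + 0.5244 + 0.2500 + 0.3750 + 0.4528
  = 2.4300 bits

I(X;Y) = H(X) + H(Y) - H(X,Y)
  = 0.9544 + 1.5000 - 2.4300
  = 0.0244 bits

No. I(X;Y) = 0.0244 bits, which is ≤ 0.25 bits.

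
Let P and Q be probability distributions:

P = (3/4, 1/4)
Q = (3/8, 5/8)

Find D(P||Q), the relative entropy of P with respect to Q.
D(P||Q) = Σ P(i) log₂(P(i)/Q(i))
  i=0: (3/4) × log₂((3/4)/(3/8)) = (3/4) × log₂(2) = 0.7500
  i=1: (1/4) × log₂((1/4)/(5/8)) = (1/4) × log₂(2/5) = -0.3305
D(P||Q) = 0.7500 - 0.3305
  = 0.4195 bits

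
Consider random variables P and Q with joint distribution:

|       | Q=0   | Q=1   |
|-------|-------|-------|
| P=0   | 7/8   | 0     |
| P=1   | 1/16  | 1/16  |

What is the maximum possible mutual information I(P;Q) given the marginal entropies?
The upper bound on mutual information is I(P;Q) ≤ min(H(P), H(Q)).

Marginal P(P) (row sums):
  P(P=0) = 7/8 + 0 = 7/8
  P(P=1) = 1/16 + 1/16 = 1/8
Marginal P(Q) (column sums):
  P(Q=0) = 7/8 + 1/16 = 15/16
  P(Q=1) = 0 + 1/16 = 1/16

H(P) = -[(7/8)·log₂(7/8) + (1/8)·log₂(1/8)]
  = 0.1686 + 0.3750
  = 0.5436 bits
H(Q) = -[(15/16)·log₂(15/16) + (1/16)·log₂(1/16)]
  = 0.0873 + 0.2500
  = 0.3373 bits

Maximum possible I(P;Q) = min(0.5436, 0.3373) = 0.3373 bits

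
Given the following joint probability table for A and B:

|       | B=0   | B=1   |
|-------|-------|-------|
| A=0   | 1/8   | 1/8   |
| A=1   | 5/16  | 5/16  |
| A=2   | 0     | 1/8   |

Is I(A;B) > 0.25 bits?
Marginal P(A) (row sums):
  P(A=0) = 1/8 + 1/8 = 1/4
  P(A=1) = 5/16 + 5/16 = 5/8
  P(A=2) = 0 + 1/8 = 1/8
Marginal P(B) (column sums):
  P(B=0) = 1/8 + 5/16 + 0 = 7/16
  P(B=1) = 1/8 + 5/16 + 1/8 = 9/16

H(A) = -[(1/4)·log₂(1/4) + (5/8)·log₂(5/8) + (1/8)·log₂(1/8)]
  = 0.5000 + 0.4238 + 0.3750
  = 1.2988 bits
H(B) = -[(7/16)·log₂(7/16) + (9/16)·log₂(9/16)]
  = 0.5218 + 0.4669
  = 0.9887 bits
H(A,B) = -[(1/8)·log₂(1/8) + (1/8)·log₂(1/8) + (5/16)·log₂(5/16) + (5/16)·log₂(5/16) + (1/8)·log₂(1/8)]
  = 0.3750 + 0.3750 + 0.5244 + 0.5244 + 0.3750
  = 2.1738 bits

I(A;B) = H(A) + H(B) - H(A,B)
  = 1.2988 + 0.9887 - 2.1738
  = 0.1137 bits

No. I(A;B) = 0.1137 bits, which is ≤ 0.25 bits.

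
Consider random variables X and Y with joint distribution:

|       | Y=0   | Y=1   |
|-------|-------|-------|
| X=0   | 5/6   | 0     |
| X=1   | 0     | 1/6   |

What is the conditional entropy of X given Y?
Marginal P(Y) (column sums):
  P(Y=0) = 5/6 + 0 = 5/6
  P(Y=1) = 0 + 1/6 = 1/6

H(X|Y) = -Σ P(X,Y)·log₂ P(X|Y), where P(X|Y) = P(X,Y) / P(Y)
  (cells with P(X,Y) = 0 contribute 0)
  (X=0,Y=0): P(X|Y) = (5/6)/(5/6) = 1;  -(5/6)·log₂(1) = 0.0000
  (X=1,Y=1): P(X|Y) = (1/6)/(1/6) = 1;  -(1/6)·log₂(1) = 0.0000
H(X|Y) = 0.0000 + 0.0000
  = 0.0000 bits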